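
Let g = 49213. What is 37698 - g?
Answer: -11515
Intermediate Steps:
37698 - g = 37698 - 1*49213 = 37698 - 49213 = -11515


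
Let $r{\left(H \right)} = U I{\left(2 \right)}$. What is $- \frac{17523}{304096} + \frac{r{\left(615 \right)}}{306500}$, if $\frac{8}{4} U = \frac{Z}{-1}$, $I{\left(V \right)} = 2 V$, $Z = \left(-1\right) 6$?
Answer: $- \frac{1341787587}{23301356000} \approx -0.057584$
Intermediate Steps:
$Z = -6$
$U = 3$ ($U = \frac{\left(-6\right) \frac{1}{-1}}{2} = \frac{\left(-6\right) \left(-1\right)}{2} = \frac{1}{2} \cdot 6 = 3$)
$r{\left(H \right)} = 12$ ($r{\left(H \right)} = 3 \cdot 2 \cdot 2 = 3 \cdot 4 = 12$)
$- \frac{17523}{304096} + \frac{r{\left(615 \right)}}{306500} = - \frac{17523}{304096} + \frac{12}{306500} = \left(-17523\right) \frac{1}{304096} + 12 \cdot \frac{1}{306500} = - \frac{17523}{304096} + \frac{3}{76625} = - \frac{1341787587}{23301356000}$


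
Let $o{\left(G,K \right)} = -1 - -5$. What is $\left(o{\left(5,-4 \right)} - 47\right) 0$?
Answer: $0$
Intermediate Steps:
$o{\left(G,K \right)} = 4$ ($o{\left(G,K \right)} = -1 + 5 = 4$)
$\left(o{\left(5,-4 \right)} - 47\right) 0 = \left(4 - 47\right) 0 = \left(-43\right) 0 = 0$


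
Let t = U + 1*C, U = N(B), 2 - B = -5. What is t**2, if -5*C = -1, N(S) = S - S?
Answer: 1/25 ≈ 0.040000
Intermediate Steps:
B = 7 (B = 2 - 1*(-5) = 2 + 5 = 7)
N(S) = 0
C = 1/5 (C = -1/5*(-1) = 1/5 ≈ 0.20000)
U = 0
t = 1/5 (t = 0 + 1*(1/5) = 0 + 1/5 = 1/5 ≈ 0.20000)
t**2 = (1/5)**2 = 1/25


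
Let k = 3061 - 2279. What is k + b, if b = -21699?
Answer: -20917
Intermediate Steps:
k = 782
k + b = 782 - 21699 = -20917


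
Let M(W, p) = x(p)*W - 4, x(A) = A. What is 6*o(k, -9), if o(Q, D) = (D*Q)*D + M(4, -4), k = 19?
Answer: 9114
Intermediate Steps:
M(W, p) = -4 + W*p (M(W, p) = p*W - 4 = W*p - 4 = -4 + W*p)
o(Q, D) = -20 + Q*D² (o(Q, D) = (D*Q)*D + (-4 + 4*(-4)) = Q*D² + (-4 - 16) = Q*D² - 20 = -20 + Q*D²)
6*o(k, -9) = 6*(-20 + 19*(-9)²) = 6*(-20 + 19*81) = 6*(-20 + 1539) = 6*1519 = 9114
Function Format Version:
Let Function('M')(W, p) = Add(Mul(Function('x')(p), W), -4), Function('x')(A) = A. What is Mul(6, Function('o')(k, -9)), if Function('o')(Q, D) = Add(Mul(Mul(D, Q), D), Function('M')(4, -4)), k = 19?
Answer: 9114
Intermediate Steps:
Function('M')(W, p) = Add(-4, Mul(W, p)) (Function('M')(W, p) = Add(Mul(p, W), -4) = Add(Mul(W, p), -4) = Add(-4, Mul(W, p)))
Function('o')(Q, D) = Add(-20, Mul(Q, Pow(D, 2))) (Function('o')(Q, D) = Add(Mul(Mul(D, Q), D), Add(-4, Mul(4, -4))) = Add(Mul(Q, Pow(D, 2)), Add(-4, -16)) = Add(Mul(Q, Pow(D, 2)), -20) = Add(-20, Mul(Q, Pow(D, 2))))
Mul(6, Function('o')(k, -9)) = Mul(6, Add(-20, Mul(19, Pow(-9, 2)))) = Mul(6, Add(-20, Mul(19, 81))) = Mul(6, Add(-20, 1539)) = Mul(6, 1519) = 9114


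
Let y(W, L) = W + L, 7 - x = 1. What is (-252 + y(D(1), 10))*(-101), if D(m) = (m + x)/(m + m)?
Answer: 48177/2 ≈ 24089.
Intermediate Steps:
x = 6 (x = 7 - 1*1 = 7 - 1 = 6)
D(m) = (6 + m)/(2*m) (D(m) = (m + 6)/(m + m) = (6 + m)/((2*m)) = (6 + m)*(1/(2*m)) = (6 + m)/(2*m))
y(W, L) = L + W
(-252 + y(D(1), 10))*(-101) = (-252 + (10 + (½)*(6 + 1)/1))*(-101) = (-252 + (10 + (½)*1*7))*(-101) = (-252 + (10 + 7/2))*(-101) = (-252 + 27/2)*(-101) = -477/2*(-101) = 48177/2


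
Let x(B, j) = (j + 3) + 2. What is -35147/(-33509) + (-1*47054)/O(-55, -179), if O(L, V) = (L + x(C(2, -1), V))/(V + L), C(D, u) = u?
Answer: -52706764723/1096223 ≈ -48080.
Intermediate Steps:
x(B, j) = 5 + j (x(B, j) = (3 + j) + 2 = 5 + j)
O(L, V) = (5 + L + V)/(L + V) (O(L, V) = (L + (5 + V))/(V + L) = (5 + L + V)/(L + V))
-35147/(-33509) + (-1*47054)/O(-55, -179) = -35147/(-33509) + (-1*47054)/(((5 - 55 - 179)/(-55 - 179))) = -35147*(-1/33509) - 47054/(-229/(-234)) = 5021/4787 - 47054/((-1/234*(-229))) = 5021/4787 - 47054/229/234 = 5021/4787 - 47054*234/229 = 5021/4787 - 11010636/229 = -52706764723/1096223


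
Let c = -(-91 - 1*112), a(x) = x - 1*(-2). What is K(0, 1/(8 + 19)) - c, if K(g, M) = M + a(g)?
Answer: -5426/27 ≈ -200.96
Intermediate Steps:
a(x) = 2 + x (a(x) = x + 2 = 2 + x)
K(g, M) = 2 + M + g (K(g, M) = M + (2 + g) = 2 + M + g)
c = 203 (c = -(-91 - 112) = -1*(-203) = 203)
K(0, 1/(8 + 19)) - c = (2 + 1/(8 + 19) + 0) - 1*203 = (2 + 1/27 + 0) - 203 = 55/27 - 203 = -5426/27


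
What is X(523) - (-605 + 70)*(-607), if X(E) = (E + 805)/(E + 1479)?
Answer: -325069081/1001 ≈ -3.2474e+5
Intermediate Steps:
X(E) = (805 + E)/(1479 + E)
X(523) - (-605 + 70)*(-607) = (805 + 523)/(1479 + 523) - (-605 + 70)*(-607) = 1328/2002 - (-535)*(-607) = (1/2002)*1328 - 1*324745 = 664/1001 - 324745 = -325069081/1001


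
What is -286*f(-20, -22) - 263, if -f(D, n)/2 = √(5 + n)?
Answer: -263 + 572*I*√17 ≈ -263.0 + 2358.4*I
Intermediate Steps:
f(D, n) = -2*√(5 + n)
-286*f(-20, -22) - 263 = -(-572)*√(5 - 22) - 263 = -(-572)*√(-17) - 263 = -(-572)*I*√17 - 263 = 572*I*√17 - 263 = -263 + 572*I*√17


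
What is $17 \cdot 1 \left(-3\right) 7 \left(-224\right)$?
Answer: $79968$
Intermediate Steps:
$17 \cdot 1 \left(-3\right) 7 \left(-224\right) = 17 \left(-3\right) 7 \left(-224\right) = \left(-51\right) 7 \left(-224\right) = \left(-357\right) \left(-224\right) = 79968$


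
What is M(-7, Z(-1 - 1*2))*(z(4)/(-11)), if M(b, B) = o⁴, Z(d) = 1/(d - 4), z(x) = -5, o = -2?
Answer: 80/11 ≈ 7.2727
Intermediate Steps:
Z(d) = 1/(-4 + d)
M(b, B) = 16 (M(b, B) = (-2)⁴ = 16)
M(-7, Z(-1 - 1*2))*(z(4)/(-11)) = 16*(-5/(-11)) = 16*(-1/11*(-5)) = 16*(5/11) = 80/11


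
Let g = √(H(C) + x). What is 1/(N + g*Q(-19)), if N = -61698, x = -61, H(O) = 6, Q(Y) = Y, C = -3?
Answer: I/(-61698*I + 19*√55) ≈ -1.6208e-5 + 3.7016e-8*I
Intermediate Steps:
g = I*√55 (g = √(6 - 61) = √(-55) = I*√55 ≈ 7.4162*I)
1/(N + g*Q(-19)) = 1/(-61698 + (I*√55)*(-19)) = 1/(-61698 - 19*I*√55)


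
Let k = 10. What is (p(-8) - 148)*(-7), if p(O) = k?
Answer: 966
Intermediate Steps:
p(O) = 10
(p(-8) - 148)*(-7) = (10 - 148)*(-7) = -138*(-7) = 966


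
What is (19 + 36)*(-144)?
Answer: -7920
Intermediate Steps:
(19 + 36)*(-144) = 55*(-144) = -7920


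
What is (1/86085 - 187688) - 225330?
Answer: -35554654529/86085 ≈ -4.1302e+5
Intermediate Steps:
(1/86085 - 187688) - 225330 = -16157121479/86085 - 225330 = -35554654529/86085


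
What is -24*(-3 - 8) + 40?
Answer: 304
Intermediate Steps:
-24*(-3 - 8) + 40 = -24*(-11) + 40 = 264 + 40 = 304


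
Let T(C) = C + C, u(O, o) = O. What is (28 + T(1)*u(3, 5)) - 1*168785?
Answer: -168751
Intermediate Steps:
T(C) = 2*C
(28 + T(1)*u(3, 5)) - 1*168785 = (28 + (2*1)*3) - 1*168785 = (28 + 2*3) - 168785 = (28 + 6) - 168785 = 34 - 168785 = -168751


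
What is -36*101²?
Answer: -367236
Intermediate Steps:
-36*101² = -36*10201 = -367236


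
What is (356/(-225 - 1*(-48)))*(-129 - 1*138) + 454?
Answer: 58470/59 ≈ 991.02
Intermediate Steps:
(356/(-225 - 1*(-48)))*(-129 - 1*138) + 454 = (356/(-225 + 48))*(-129 - 138) + 454 = (356/(-177))*(-267) + 454 = (356*(-1/177))*(-267) + 454 = -356/177*(-267) + 454 = 31684/59 + 454 = 58470/59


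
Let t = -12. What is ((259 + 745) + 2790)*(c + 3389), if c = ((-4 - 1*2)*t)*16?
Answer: 17228554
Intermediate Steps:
c = 1152 (c = ((-4 - 1*2)*(-12))*16 = ((-4 - 2)*(-12))*16 = -6*(-12)*16 = 72*16 = 1152)
((259 + 745) + 2790)*(c + 3389) = ((259 + 745) + 2790)*(1152 + 3389) = (1004 + 2790)*4541 = 3794*4541 = 17228554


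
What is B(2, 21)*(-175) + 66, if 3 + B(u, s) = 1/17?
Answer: 9872/17 ≈ 580.71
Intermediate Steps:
B(u, s) = -50/17 (B(u, s) = -3 + 1/17 = -50/17)
B(2, 21)*(-175) + 66 = -50/17*(-175) + 66 = 8750/17 + 66 = 9872/17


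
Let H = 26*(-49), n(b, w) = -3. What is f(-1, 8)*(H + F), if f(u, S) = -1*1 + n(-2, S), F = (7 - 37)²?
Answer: 1496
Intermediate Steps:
H = -1274
F = 900 (F = (-30)² = 900)
f(u, S) = -4 (f(u, S) = -1*1 - 3 = -1 - 3 = -4)
f(-1, 8)*(H + F) = -4*(-1274 + 900) = -4*(-374) = 1496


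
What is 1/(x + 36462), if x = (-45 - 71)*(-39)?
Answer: 1/40986 ≈ 2.4399e-5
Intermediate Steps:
x = 4524 (x = -116*(-39) = 4524)
1/(x + 36462) = 1/(4524 + 36462) = 1/40986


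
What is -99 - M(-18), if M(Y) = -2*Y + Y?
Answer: -117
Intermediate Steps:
M(Y) = -Y
-99 - M(-18) = -99 - (-1)*(-18) = -99 - 1*18 = -99 - 18 = -117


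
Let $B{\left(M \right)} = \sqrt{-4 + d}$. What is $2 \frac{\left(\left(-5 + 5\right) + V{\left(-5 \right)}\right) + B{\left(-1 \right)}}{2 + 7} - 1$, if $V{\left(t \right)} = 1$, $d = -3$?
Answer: $- \frac{7}{9} + \frac{2 i \sqrt{7}}{9} \approx -0.77778 + 0.58794 i$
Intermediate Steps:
$B{\left(M \right)} = i \sqrt{7}$ ($B{\left(M \right)} = \sqrt{-4 - 3} = \sqrt{-7} = i \sqrt{7}$)
$2 \frac{\left(\left(-5 + 5\right) + V{\left(-5 \right)}\right) + B{\left(-1 \right)}}{2 + 7} - 1 = 2 \frac{\left(\left(-5 + 5\right) + 1\right) + i \sqrt{7}}{2 + 7} - 1 = 2 \frac{\left(0 + 1\right) + i \sqrt{7}}{9} - 1 = 2 \left(1 + i \sqrt{7}\right) \frac{1}{9} - 1 = 2 \left(\frac{1}{9} + \frac{i \sqrt{7}}{9}\right) - 1 = \left(\frac{2}{9} + \frac{2 i \sqrt{7}}{9}\right) - 1 = - \frac{7}{9} + \frac{2 i \sqrt{7}}{9}$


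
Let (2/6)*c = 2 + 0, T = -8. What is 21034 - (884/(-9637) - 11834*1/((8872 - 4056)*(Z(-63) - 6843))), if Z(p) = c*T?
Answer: 3363600029910047/159911829336 ≈ 21034.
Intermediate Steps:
c = 6 (c = 3*(2 + 0) = 3*2 = 6)
Z(p) = -48 (Z(p) = 6*(-8) = -48)
21034 - (884/(-9637) - 11834*1/((8872 - 4056)*(Z(-63) - 6843))) = 21034 - (884/(-9637) - 11834*1/((-48 - 6843)*(8872 - 4056))) = 21034 - (884*(-1/9637) - 11834/((-6891*4816))) = 21034 - (-884/9637 - 11834/(-33187056)) = 21034 - (-884/9637 - 11834*(-1/33187056)) = 21034 - (-884/9637 + 5917/16593528) = 21034 - 1*(-14611656623/159911829336) = 21034 + 14611656623/159911829336 = 3363600029910047/159911829336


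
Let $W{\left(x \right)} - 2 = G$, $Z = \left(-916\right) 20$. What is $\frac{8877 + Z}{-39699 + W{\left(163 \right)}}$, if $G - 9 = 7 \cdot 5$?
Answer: $\frac{497}{2087} \approx 0.23814$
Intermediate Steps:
$G = 44$ ($G = 9 + 7 \cdot 5 = 9 + 35 = 44$)
$Z = -18320$
$W{\left(x \right)} = 46$ ($W{\left(x \right)} = 2 + 44 = 46$)
$\frac{8877 + Z}{-39699 + W{\left(163 \right)}} = \frac{8877 - 18320}{-39699 + 46} = - \frac{9443}{-39653} = \left(-9443\right) \left(- \frac{1}{39653}\right) = \frac{497}{2087}$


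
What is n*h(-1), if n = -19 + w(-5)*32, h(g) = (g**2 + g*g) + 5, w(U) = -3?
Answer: -805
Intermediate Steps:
h(g) = 5 + 2*g**2 (h(g) = (g**2 + g**2) + 5 = 2*g**2 + 5 = 5 + 2*g**2)
n = -115 (n = -19 - 3*32 = -19 - 96 = -115)
n*h(-1) = -115*(5 + 2*(-1)**2) = -115*(5 + 2*1) = -115*(5 + 2) = -115*7 = -805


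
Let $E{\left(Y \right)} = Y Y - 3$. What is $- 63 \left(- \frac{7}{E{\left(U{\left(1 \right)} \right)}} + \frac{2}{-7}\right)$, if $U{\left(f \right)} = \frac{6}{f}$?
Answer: $\frac{345}{11} \approx 31.364$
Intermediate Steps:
$E{\left(Y \right)} = -3 + Y^{2}$ ($E{\left(Y \right)} = Y^{2} - 3 = -3 + Y^{2}$)
$- 63 \left(- \frac{7}{E{\left(U{\left(1 \right)} \right)}} + \frac{2}{-7}\right) = - 63 \left(- \frac{7}{-3 + \left(\frac{6}{1}\right)^{2}} + \frac{2}{-7}\right) = - 63 \left(- \frac{7}{-3 + \left(6 \cdot 1\right)^{2}} + 2 \left(- \frac{1}{7}\right)\right) = - 63 \left(- \frac{7}{-3 + 6^{2}} - \frac{2}{7}\right) = - 63 \left(- \frac{7}{-3 + 36} - \frac{2}{7}\right) = - 63 \left(- \frac{7}{33} - \frac{2}{7}\right) = \left(-63\right) \left(- \frac{115}{231}\right) = \frac{345}{11}$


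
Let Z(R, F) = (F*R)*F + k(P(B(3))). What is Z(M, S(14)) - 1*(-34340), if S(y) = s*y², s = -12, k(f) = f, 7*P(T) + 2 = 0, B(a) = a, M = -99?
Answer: -3833369094/7 ≈ -5.4762e+8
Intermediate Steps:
P(T) = -2/7 (P(T) = -2/7 + (⅐)*0 = -2/7 + 0 = -2/7)
S(y) = -12*y²
Z(R, F) = -2/7 + R*F² (Z(R, F) = (F*R)*F - 2/7 = R*F² - 2/7 = -2/7 + R*F²)
Z(M, S(14)) - 1*(-34340) = (-2/7 - 99*(-12*14²)²) - 1*(-34340) = (-2/7 - 99*(-12*196)²) + 34340 = (-2/7 - 99*(-2352)²) + 34340 = (-2/7 - 99*5531904) + 34340 = (-2/7 - 547658496) + 34340 = -3833609474/7 + 34340 = -3833369094/7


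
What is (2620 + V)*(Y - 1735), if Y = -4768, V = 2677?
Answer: -34446391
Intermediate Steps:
(2620 + V)*(Y - 1735) = (2620 + 2677)*(-4768 - 1735) = 5297*(-6503) = -34446391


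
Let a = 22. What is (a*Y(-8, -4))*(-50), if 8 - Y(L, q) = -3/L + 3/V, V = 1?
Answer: -10175/2 ≈ -5087.5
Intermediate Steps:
Y(L, q) = 5 + 3/L (Y(L, q) = 8 - (-3/L + 3/1) = 8 - (-3/L + 3*1) = 8 - (-3/L + 3) = 8 - (3 - 3/L) = 8 + (-3 + 3/L) = 5 + 3/L)
(a*Y(-8, -4))*(-50) = (22*(5 + 3/(-8)))*(-50) = (22*(5 + 3*(-1/8)))*(-50) = (22*(5 - 3/8))*(-50) = (22*(37/8))*(-50) = (407/4)*(-50) = -10175/2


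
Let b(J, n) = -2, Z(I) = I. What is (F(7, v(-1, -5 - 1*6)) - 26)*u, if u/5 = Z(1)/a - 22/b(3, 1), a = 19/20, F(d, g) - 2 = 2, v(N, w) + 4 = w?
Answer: -25190/19 ≈ -1325.8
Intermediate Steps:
v(N, w) = -4 + w
F(d, g) = 4 (F(d, g) = 2 + 2 = 4)
a = 19/20 (a = 19*(1/20) = 19/20 ≈ 0.95000)
u = 1145/19 (u = 5*(1/(19/20) - 22/(-2)) = 5*(1*(20/19) - 22*(-1/2)) = 5*(20/19 + 11) = 5*(229/19) = 1145/19 ≈ 60.263)
(F(7, v(-1, -5 - 1*6)) - 26)*u = (4 - 26)*(1145/19) = -22*1145/19 = -25190/19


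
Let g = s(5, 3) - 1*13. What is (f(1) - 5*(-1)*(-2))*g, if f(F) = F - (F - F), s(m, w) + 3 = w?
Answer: 117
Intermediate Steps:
s(m, w) = -3 + w
g = -13 (g = (-3 + 3) - 1*13 = 0 - 13 = -13)
f(F) = F (f(F) = F - 1*0 = F + 0 = F)
(f(1) - 5*(-1)*(-2))*g = (1 - 5*(-1)*(-2))*(-13) = (1 + 5*(-2))*(-13) = (1 - 10)*(-13) = -9*(-13) = 117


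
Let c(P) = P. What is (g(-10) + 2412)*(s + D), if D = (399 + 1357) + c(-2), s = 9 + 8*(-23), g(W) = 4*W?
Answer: 3745388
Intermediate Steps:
s = -175 (s = 9 - 184 = -175)
D = 1754 (D = (399 + 1357) - 2 = 1756 - 2 = 1754)
(g(-10) + 2412)*(s + D) = (4*(-10) + 2412)*(-175 + 1754) = (-40 + 2412)*1579 = 2372*1579 = 3745388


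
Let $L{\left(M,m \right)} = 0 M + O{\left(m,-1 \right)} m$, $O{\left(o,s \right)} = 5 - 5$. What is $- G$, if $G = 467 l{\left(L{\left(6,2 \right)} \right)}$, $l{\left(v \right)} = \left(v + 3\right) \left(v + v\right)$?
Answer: $0$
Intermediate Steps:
$O{\left(o,s \right)} = 0$
$L{\left(M,m \right)} = 0$ ($L{\left(M,m \right)} = 0 M + 0 m = 0 + 0 = 0$)
$l{\left(v \right)} = 2 v \left(3 + v\right)$ ($l{\left(v \right)} = \left(3 + v\right) 2 v = 2 v \left(3 + v\right)$)
$G = 0$ ($G = 467 \cdot 2 \cdot 0 \left(3 + 0\right) = 467 \cdot 2 \cdot 0 \cdot 3 = 467 \cdot 0 = 0$)
$- G = \left(-1\right) 0 = 0$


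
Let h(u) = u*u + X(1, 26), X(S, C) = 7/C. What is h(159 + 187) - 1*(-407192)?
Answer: 13699615/26 ≈ 5.2691e+5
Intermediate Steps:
h(u) = 7/26 + u**2 (h(u) = u*u + 7/26 = u**2 + 7*(1/26) = u**2 + 7/26 = 7/26 + u**2)
h(159 + 187) - 1*(-407192) = (7/26 + (159 + 187)**2) - 1*(-407192) = (7/26 + 346**2) + 407192 = (7/26 + 119716) + 407192 = 3112623/26 + 407192 = 13699615/26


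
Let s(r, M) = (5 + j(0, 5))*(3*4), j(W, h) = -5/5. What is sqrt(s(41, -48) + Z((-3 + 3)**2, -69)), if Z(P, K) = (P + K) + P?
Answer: I*sqrt(21) ≈ 4.5826*I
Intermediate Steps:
j(W, h) = -1 (j(W, h) = -5*1/5 = -1)
Z(P, K) = K + 2*P (Z(P, K) = (K + P) + P = K + 2*P)
s(r, M) = 48 (s(r, M) = (5 - 1)*(3*4) = 4*12 = 48)
sqrt(s(41, -48) + Z((-3 + 3)**2, -69)) = sqrt(48 + (-69 + 2*(-3 + 3)**2)) = sqrt(48 + (-69 + 2*0**2)) = sqrt(48 + (-69 + 2*0)) = sqrt(48 + (-69 + 0)) = sqrt(48 - 69) = sqrt(-21) = I*sqrt(21)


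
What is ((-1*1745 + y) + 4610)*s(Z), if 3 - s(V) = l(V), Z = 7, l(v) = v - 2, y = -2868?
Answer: 6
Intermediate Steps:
l(v) = -2 + v
s(V) = 5 - V (s(V) = 3 - (-2 + V) = 3 + (2 - V) = 5 - V)
((-1*1745 + y) + 4610)*s(Z) = ((-1*1745 - 2868) + 4610)*(5 - 1*7) = ((-1745 - 2868) + 4610)*(5 - 7) = (-4613 + 4610)*(-2) = -3*(-2) = 6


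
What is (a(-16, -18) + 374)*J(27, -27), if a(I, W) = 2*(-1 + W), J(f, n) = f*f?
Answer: 244944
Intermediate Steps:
J(f, n) = f**2
a(I, W) = -2 + 2*W
(a(-16, -18) + 374)*J(27, -27) = ((-2 + 2*(-18)) + 374)*27**2 = ((-2 - 36) + 374)*729 = (-38 + 374)*729 = 336*729 = 244944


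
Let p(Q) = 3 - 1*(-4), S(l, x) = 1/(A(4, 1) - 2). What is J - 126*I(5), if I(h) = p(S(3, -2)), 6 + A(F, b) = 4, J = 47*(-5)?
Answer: -1117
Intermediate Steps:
J = -235
A(F, b) = -2 (A(F, b) = -6 + 4 = -2)
S(l, x) = -¼ (S(l, x) = 1/(-2 - 2) = 1/(-4) = -¼)
p(Q) = 7 (p(Q) = 3 + 4 = 7)
I(h) = 7
J - 126*I(5) = -235 - 126*7 = -235 - 882 = -1117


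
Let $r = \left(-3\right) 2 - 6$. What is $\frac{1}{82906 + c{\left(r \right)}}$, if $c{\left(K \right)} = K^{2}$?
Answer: $\frac{1}{83050} \approx 1.2041 \cdot 10^{-5}$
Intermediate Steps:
$r = -12$ ($r = -6 - 6 = -12$)
$\frac{1}{82906 + c{\left(r \right)}} = \frac{1}{82906 + \left(-12\right)^{2}} = \frac{1}{82906 + 144} = \frac{1}{83050}$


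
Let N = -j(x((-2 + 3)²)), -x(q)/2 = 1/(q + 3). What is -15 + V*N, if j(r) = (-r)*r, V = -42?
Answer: -51/2 ≈ -25.500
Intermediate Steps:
x(q) = -2/(3 + q) (x(q) = -2/(q + 3) = -2/(3 + q))
j(r) = -r²
N = ¼ (N = -(-1)*(-2/(3 + (-2 + 3)²))² = -(-1)*(-2/(3 + 1²))² = -(-1)*(-2/(3 + 1))² = -(-1)*(-2/4)² = -(-1)*(-2*¼)² = -(-1)*(-½)² = -(-1)/4 = -1*(-¼) = ¼ ≈ 0.25000)
-15 + V*N = -15 - 42*¼ = -15 - 21/2 = -51/2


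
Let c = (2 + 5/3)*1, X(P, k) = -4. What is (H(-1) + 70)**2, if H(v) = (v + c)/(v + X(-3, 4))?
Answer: 1085764/225 ≈ 4825.6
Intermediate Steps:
c = 11/3 (c = (2 + 5*(1/3))*1 = (2 + 5/3)*1 = (11/3)*1 = 11/3 ≈ 3.6667)
H(v) = (11/3 + v)/(-4 + v) (H(v) = (v + 11/3)/(v - 4) = (11/3 + v)/(-4 + v))
(H(-1) + 70)**2 = ((11/3 - 1)/(-4 - 1) + 70)**2 = ((8/3)/(-5) + 70)**2 = (-1/5*8/3 + 70)**2 = (-8/15 + 70)**2 = (1042/15)**2 = 1085764/225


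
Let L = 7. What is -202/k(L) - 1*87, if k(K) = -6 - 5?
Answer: -755/11 ≈ -68.636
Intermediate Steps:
k(K) = -11
-202/k(L) - 1*87 = -202/(-11) - 1*87 = -202*(-1/11) - 87 = 202/11 - 87 = -755/11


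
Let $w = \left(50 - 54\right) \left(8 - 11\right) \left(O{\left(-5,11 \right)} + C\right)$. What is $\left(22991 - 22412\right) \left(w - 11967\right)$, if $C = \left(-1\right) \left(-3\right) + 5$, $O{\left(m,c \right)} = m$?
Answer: $-6908049$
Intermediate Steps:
$C = 8$ ($C = 3 + 5 = 8$)
$w = 36$ ($w = \left(50 - 54\right) \left(8 - 11\right) \left(-5 + 8\right) = \left(-4\right) \left(-3\right) 3 = 12 \cdot 3 = 36$)
$\left(22991 - 22412\right) \left(w - 11967\right) = \left(22991 - 22412\right) \left(36 - 11967\right) = \left(22991 - 22412\right) \left(-11931\right) = 579 \left(-11931\right) = -6908049$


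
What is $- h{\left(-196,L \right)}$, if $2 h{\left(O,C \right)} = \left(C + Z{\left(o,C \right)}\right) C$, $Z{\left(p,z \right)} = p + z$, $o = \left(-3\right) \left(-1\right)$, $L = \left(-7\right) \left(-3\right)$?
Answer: $- \frac{945}{2} \approx -472.5$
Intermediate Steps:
$L = 21$
$o = 3$
$h{\left(O,C \right)} = \frac{C \left(3 + 2 C\right)}{2}$ ($h{\left(O,C \right)} = \frac{\left(C + \left(3 + C\right)\right) C}{2} = \frac{\left(3 + 2 C\right) C}{2} = \frac{C \left(3 + 2 C\right)}{2}$)
$- h{\left(-196,L \right)} = - \frac{21 \left(3 + 2 \cdot 21\right)}{2} = - \frac{21 \left(3 + 42\right)}{2} = - \frac{21 \cdot 45}{2} = \left(-1\right) \frac{945}{2} = - \frac{945}{2}$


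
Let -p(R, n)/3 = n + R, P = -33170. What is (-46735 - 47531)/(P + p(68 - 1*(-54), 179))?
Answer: 94266/34073 ≈ 2.7666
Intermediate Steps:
p(R, n) = -3*R - 3*n (p(R, n) = -3*(n + R) = -3*(R + n) = -3*R - 3*n)
(-46735 - 47531)/(P + p(68 - 1*(-54), 179)) = (-46735 - 47531)/(-33170 + (-3*(68 - 1*(-54)) - 3*179)) = -94266/(-33170 + (-3*(68 + 54) - 537)) = -94266/(-33170 + (-3*122 - 537)) = -94266/(-33170 + (-366 - 537)) = -94266/(-33170 - 903) = -94266/(-34073) = -94266*(-1/34073) = 94266/34073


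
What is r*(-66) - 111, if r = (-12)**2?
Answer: -9615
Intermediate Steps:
r = 144
r*(-66) - 111 = 144*(-66) - 111 = -9504 - 111 = -9615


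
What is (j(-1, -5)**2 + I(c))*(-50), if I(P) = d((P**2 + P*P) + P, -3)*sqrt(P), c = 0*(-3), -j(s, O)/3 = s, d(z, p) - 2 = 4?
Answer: -450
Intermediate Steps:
d(z, p) = 6 (d(z, p) = 2 + 4 = 6)
j(s, O) = -3*s
c = 0
I(P) = 6*sqrt(P)
(j(-1, -5)**2 + I(c))*(-50) = ((-3*(-1))**2 + 6*sqrt(0))*(-50) = (3**2 + 6*0)*(-50) = (9 + 0)*(-50) = 9*(-50) = -450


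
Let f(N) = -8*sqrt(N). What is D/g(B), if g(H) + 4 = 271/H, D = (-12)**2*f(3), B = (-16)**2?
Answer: 98304*sqrt(3)/251 ≈ 678.36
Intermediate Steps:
B = 256
D = -1152*sqrt(3) (D = (-12)**2*(-8*sqrt(3)) = 144*(-8*sqrt(3)) = -1152*sqrt(3) ≈ -1995.3)
g(H) = -4 + 271/H
D/g(B) = (-1152*sqrt(3))/(-4 + 271/256) = (-1152*sqrt(3))/(-753/256) = -1152*sqrt(3)*(-256/753) = 98304*sqrt(3)/251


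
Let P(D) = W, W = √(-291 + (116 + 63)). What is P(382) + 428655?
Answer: 428655 + 4*I*√7 ≈ 4.2866e+5 + 10.583*I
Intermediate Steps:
W = 4*I*√7 (W = √(-291 + 179) = √(-112) = 4*I*√7 ≈ 10.583*I)
P(D) = 4*I*√7
P(382) + 428655 = 4*I*√7 + 428655 = 428655 + 4*I*√7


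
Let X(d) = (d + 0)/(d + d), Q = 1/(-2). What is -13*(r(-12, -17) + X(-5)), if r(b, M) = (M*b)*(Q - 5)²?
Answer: -160459/2 ≈ -80230.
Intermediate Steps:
Q = -½ ≈ -0.50000
X(d) = ½ (X(d) = d/((2*d)) = d*(1/(2*d)) = ½)
r(b, M) = 121*M*b/4 (r(b, M) = (M*b)*(-½ - 5)² = (M*b)*(-11/2)² = (M*b)*(121/4) = 121*M*b/4)
-13*(r(-12, -17) + X(-5)) = -13*((121/4)*(-17)*(-12) + ½) = -13*(6171 + ½) = -13*12343/2 = -160459/2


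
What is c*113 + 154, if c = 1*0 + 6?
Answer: 832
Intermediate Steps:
c = 6 (c = 0 + 6 = 6)
c*113 + 154 = 6*113 + 154 = 678 + 154 = 832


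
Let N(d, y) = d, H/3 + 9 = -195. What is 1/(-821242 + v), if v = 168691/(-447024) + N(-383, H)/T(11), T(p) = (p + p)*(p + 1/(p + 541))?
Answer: -29862544272/24524434106103689 ≈ -1.2177e-6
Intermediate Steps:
H = -612 (H = -27 + 3*(-195) = -27 - 585 = -612)
T(p) = 2*p*(p + 1/(541 + p)) (T(p) = (2*p)*(p + 1/(541 + p)) = 2*p*(p + 1/(541 + p)))
v = -58523077865/29862544272 (v = 168691/(-447024) - 383*(541 + 11)/(22*(1 + 11² + 541*11)) = 168691*(-1/447024) - 383*276/(11*(1 + 121 + 5951)) = -168691/447024 - 383/(2*11*(1/552)*6073) = -168691/447024 - 383/66803/276 = -168691/447024 - 383*276/66803 = -168691/447024 - 105708/66803 = -58523077865/29862544272 ≈ -1.9597)
1/(-821242 + v) = 1/(-821242 - 58523077865/29862544272) = 1/(-24524434106103689/29862544272) = -29862544272/24524434106103689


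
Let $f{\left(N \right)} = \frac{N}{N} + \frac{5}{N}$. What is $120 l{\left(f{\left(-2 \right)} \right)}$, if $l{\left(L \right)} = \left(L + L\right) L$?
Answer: $540$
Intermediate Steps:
$f{\left(N \right)} = 1 + \frac{5}{N}$
$l{\left(L \right)} = 2 L^{2}$ ($l{\left(L \right)} = 2 L L = 2 L^{2}$)
$120 l{\left(f{\left(-2 \right)} \right)} = 120 \cdot 2 \left(\frac{5 - 2}{-2}\right)^{2} = 120 \cdot 2 \left(\left(- \frac{1}{2}\right) 3\right)^{2} = 120 \cdot 2 \left(- \frac{3}{2}\right)^{2} = 120 \cdot 2 \cdot \frac{9}{4} = 120 \cdot \frac{9}{2} = 540$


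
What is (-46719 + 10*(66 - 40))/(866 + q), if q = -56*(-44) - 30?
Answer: -46459/3300 ≈ -14.078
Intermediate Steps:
q = 2434 (q = 2464 - 30 = 2434)
(-46719 + 10*(66 - 40))/(866 + q) = (-46719 + 10*(66 - 40))/(866 + 2434) = (-46719 + 10*26)/3300 = (-46719 + 260)*(1/3300) = -46459*1/3300 = -46459/3300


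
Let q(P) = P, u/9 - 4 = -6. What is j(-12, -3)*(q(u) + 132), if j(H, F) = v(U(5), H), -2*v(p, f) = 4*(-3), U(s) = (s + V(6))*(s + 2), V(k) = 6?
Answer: 684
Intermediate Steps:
u = -18 (u = 36 + 9*(-6) = 36 - 54 = -18)
U(s) = (2 + s)*(6 + s) (U(s) = (s + 6)*(s + 2) = (6 + s)*(2 + s) = (2 + s)*(6 + s))
v(p, f) = 6 (v(p, f) = -2*(-3) = -½*(-12) = 6)
j(H, F) = 6
j(-12, -3)*(q(u) + 132) = 6*(-18 + 132) = 6*114 = 684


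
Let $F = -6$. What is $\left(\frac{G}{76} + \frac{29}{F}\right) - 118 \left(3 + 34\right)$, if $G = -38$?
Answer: $- \frac{13114}{3} \approx -4371.3$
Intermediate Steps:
$\left(\frac{G}{76} + \frac{29}{F}\right) - 118 \left(3 + 34\right) = \left(- \frac{38}{76} + \frac{29}{-6}\right) - 118 \left(3 + 34\right) = \left(\left(-38\right) \frac{1}{76} + 29 \left(- \frac{1}{6}\right)\right) - 4366 = \left(- \frac{1}{2} - \frac{29}{6}\right) - 4366 = - \frac{16}{3} - 4366 = - \frac{13114}{3}$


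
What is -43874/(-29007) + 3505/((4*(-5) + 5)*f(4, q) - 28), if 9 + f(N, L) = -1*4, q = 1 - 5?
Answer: 108996493/4844169 ≈ 22.501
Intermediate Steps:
q = -4
f(N, L) = -13 (f(N, L) = -9 - 1*4 = -9 - 4 = -13)
-43874/(-29007) + 3505/((4*(-5) + 5)*f(4, q) - 28) = -43874/(-29007) + 3505/((4*(-5) + 5)*(-13) - 28) = -43874*(-1/29007) + 3505/((-20 + 5)*(-13) - 28) = 43874/29007 + 3505/(-15*(-13) - 28) = 43874/29007 + 3505/(195 - 28) = 43874/29007 + 3505/167 = 108996493/4844169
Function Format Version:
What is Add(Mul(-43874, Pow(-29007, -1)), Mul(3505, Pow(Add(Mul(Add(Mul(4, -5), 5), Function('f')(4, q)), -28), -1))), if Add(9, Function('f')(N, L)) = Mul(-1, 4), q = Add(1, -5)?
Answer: Rational(108996493, 4844169) ≈ 22.501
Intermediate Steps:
q = -4
Function('f')(N, L) = -13 (Function('f')(N, L) = Add(-9, Mul(-1, 4)) = Add(-9, -4) = -13)
Add(Mul(-43874, Pow(-29007, -1)), Mul(3505, Pow(Add(Mul(Add(Mul(4, -5), 5), Function('f')(4, q)), -28), -1))) = Add(Mul(-43874, Pow(-29007, -1)), Mul(3505, Pow(Add(Mul(Add(Mul(4, -5), 5), -13), -28), -1))) = Add(Mul(-43874, Rational(-1, 29007)), Mul(3505, Pow(Add(Mul(Add(-20, 5), -13), -28), -1))) = Add(Rational(43874, 29007), Mul(3505, Pow(Add(Mul(-15, -13), -28), -1))) = Add(Rational(43874, 29007), Mul(3505, Pow(Add(195, -28), -1))) = Add(Rational(43874, 29007), Mul(3505, Pow(167, -1))) = Add(Rational(43874, 29007), Mul(3505, Rational(1, 167))) = Add(Rational(43874, 29007), Rational(3505, 167)) = Rational(108996493, 4844169)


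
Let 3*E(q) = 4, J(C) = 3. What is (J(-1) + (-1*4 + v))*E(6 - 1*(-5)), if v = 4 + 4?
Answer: 28/3 ≈ 9.3333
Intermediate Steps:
v = 8
E(q) = 4/3 (E(q) = (1/3)*4 = 4/3)
(J(-1) + (-1*4 + v))*E(6 - 1*(-5)) = (3 + (-1*4 + 8))*(4/3) = (3 + (-4 + 8))*(4/3) = (3 + 4)*(4/3) = 7*(4/3) = 28/3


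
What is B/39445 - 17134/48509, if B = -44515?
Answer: -567045753/382687501 ≈ -1.4817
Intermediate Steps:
B/39445 - 17134/48509 = -44515/39445 - 17134/48509 = -44515*1/39445 - 17134*1/48509 = -8903/7889 - 17134/48509 = -567045753/382687501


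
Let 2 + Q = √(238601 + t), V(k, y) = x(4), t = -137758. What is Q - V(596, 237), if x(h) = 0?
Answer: -2 + √100843 ≈ 315.56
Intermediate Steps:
V(k, y) = 0
Q = -2 + √100843 (Q = -2 + √(238601 - 137758) = -2 + √100843 ≈ 315.56)
Q - V(596, 237) = (-2 + √100843) - 1*0 = (-2 + √100843) + 0 = -2 + √100843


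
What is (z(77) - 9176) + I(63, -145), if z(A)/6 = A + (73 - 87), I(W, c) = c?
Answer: -8943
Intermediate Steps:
z(A) = -84 + 6*A (z(A) = 6*(A + (73 - 87)) = 6*(A - 14) = 6*(-14 + A) = -84 + 6*A)
(z(77) - 9176) + I(63, -145) = ((-84 + 6*77) - 9176) - 145 = ((-84 + 462) - 9176) - 145 = (378 - 9176) - 145 = -8798 - 145 = -8943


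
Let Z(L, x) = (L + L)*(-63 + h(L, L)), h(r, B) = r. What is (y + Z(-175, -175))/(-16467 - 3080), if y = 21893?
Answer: -9563/1777 ≈ -5.3815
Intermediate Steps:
Z(L, x) = 2*L*(-63 + L) (Z(L, x) = (L + L)*(-63 + L) = (2*L)*(-63 + L) = 2*L*(-63 + L))
(y + Z(-175, -175))/(-16467 - 3080) = (21893 + 2*(-175)*(-63 - 175))/(-16467 - 3080) = (21893 + 2*(-175)*(-238))/(-19547) = (21893 + 83300)*(-1/19547) = 105193*(-1/19547) = -9563/1777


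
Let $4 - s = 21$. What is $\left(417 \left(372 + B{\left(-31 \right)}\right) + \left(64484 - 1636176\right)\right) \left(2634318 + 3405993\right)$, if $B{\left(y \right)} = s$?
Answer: $-8599331037327$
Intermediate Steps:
$s = -17$ ($s = 4 - 21 = -17$)
$B{\left(y \right)} = -17$
$\left(417 \left(372 + B{\left(-31 \right)}\right) + \left(64484 - 1636176\right)\right) \left(2634318 + 3405993\right) = \left(417 \left(372 - 17\right) + \left(64484 - 1636176\right)\right) \left(2634318 + 3405993\right) = \left(417 \cdot 355 - 1571692\right) 6040311 = \left(148035 - 1571692\right) 6040311 = \left(-1423657\right) 6040311 = -8599331037327$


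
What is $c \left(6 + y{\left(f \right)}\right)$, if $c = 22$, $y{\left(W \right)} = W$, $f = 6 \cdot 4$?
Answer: $660$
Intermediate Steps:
$f = 24$
$c \left(6 + y{\left(f \right)}\right) = 22 \left(6 + 24\right) = 22 \cdot 30 = 660$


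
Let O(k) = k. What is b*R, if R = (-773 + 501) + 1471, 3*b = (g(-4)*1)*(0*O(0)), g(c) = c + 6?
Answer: 0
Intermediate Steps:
g(c) = 6 + c
b = 0 (b = (((6 - 4)*1)*(0*0))/3 = ((2*1)*0)/3 = (2*0)/3 = (1/3)*0 = 0)
R = 1199 (R = -272 + 1471 = 1199)
b*R = 0*1199 = 0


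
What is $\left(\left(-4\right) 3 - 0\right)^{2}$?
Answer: $144$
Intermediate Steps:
$\left(\left(-4\right) 3 - 0\right)^{2} = \left(-12 + 0\right)^{2} = \left(-12\right)^{2} = 144$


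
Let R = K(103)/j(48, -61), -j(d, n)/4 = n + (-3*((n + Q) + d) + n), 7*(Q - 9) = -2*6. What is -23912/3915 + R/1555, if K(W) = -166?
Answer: -10917430699/1787385420 ≈ -6.1080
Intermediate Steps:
Q = 51/7 (Q = 9 + (-2*6)/7 = 9 + (1/7)*(-12) = 9 - 12/7 = 51/7 ≈ 7.2857)
j(d, n) = 612/7 + 4*n + 12*d (j(d, n) = -4*(n + (-3*((n + 51/7) + d) + n)) = -4*(n + (-3*((51/7 + n) + d) + n)) = -4*(n + (-3*(51/7 + d + n) + n)) = -4*(n + ((-153/7 - 3*d - 3*n) + n)) = -4*(n + (-153/7 - 3*d - 2*n)) = -4*(-153/7 - n - 3*d) = 612/7 + 4*n + 12*d)
R = -581/1468 (R = -166/(612/7 + 4*(-61) + 12*48) = -166/(612/7 - 244 + 576) = -166/2936/7 = -166*7/2936 = -581/1468 ≈ -0.39578)
-23912/3915 + R/1555 = -23912/3915 - 581/1468/1555 = -23912*1/3915 - 581/1468*1/1555 = -23912/3915 - 581/2282740 = -10917430699/1787385420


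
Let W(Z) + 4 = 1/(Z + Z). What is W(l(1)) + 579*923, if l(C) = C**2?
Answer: 1068827/2 ≈ 5.3441e+5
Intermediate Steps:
W(Z) = -4 + 1/(2*Z) (W(Z) = -4 + 1/(Z + Z) = -4 + 1/(2*Z))
W(l(1)) + 579*923 = (-4 + 1/(2*(1**2))) + 579*923 = (-4 + (1/2)/1) + 534417 = (-4 + (1/2)*1) + 534417 = (-4 + 1/2) + 534417 = -7/2 + 534417 = 1068827/2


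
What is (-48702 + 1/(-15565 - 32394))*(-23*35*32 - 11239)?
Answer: 86418535403781/47959 ≈ 1.8019e+9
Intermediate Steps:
(-48702 + 1/(-15565 - 32394))*(-23*35*32 - 11239) = (-48702 + 1/(-47959))*(-805*32 - 11239) = (-48702 - 1/47959)*(-25760 - 11239) = -2335699219/47959*(-36999) = 86418535403781/47959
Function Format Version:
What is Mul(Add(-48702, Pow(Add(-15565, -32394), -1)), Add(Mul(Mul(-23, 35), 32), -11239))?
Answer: Rational(86418535403781, 47959) ≈ 1.8019e+9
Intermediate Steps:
Mul(Add(-48702, Pow(Add(-15565, -32394), -1)), Add(Mul(Mul(-23, 35), 32), -11239)) = Mul(Add(-48702, Pow(-47959, -1)), Add(Mul(-805, 32), -11239)) = Mul(Add(-48702, Rational(-1, 47959)), Add(-25760, -11239)) = Mul(Rational(-2335699219, 47959), -36999) = Rational(86418535403781, 47959)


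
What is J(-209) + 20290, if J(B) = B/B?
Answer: 20291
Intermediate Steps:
J(B) = 1
J(-209) + 20290 = 1 + 20290 = 20291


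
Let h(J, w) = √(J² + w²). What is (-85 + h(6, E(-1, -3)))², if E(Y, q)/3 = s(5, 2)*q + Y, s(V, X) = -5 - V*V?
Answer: 78550 - 2550*√317 ≈ 33149.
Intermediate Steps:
s(V, X) = -5 - V²
E(Y, q) = -90*q + 3*Y (E(Y, q) = 3*((-5 - 1*5²)*q + Y) = 3*((-5 - 1*25)*q + Y) = 3*((-5 - 25)*q + Y) = 3*(-30*q + Y) = 3*(Y - 30*q) = -90*q + 3*Y)
(-85 + h(6, E(-1, -3)))² = (-85 + √(6² + (-90*(-3) + 3*(-1))²))² = (-85 + √(36 + (270 - 3)²))² = (-85 + √(36 + 267²))² = (-85 + √(36 + 71289))² = (-85 + √71325)² = (-85 + 15*√317)²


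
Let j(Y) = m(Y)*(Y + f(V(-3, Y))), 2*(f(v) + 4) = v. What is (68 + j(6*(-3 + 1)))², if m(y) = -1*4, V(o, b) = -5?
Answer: 20164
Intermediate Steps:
m(y) = -4
f(v) = -4 + v/2
j(Y) = 26 - 4*Y (j(Y) = -4*(Y + (-4 + (½)*(-5))) = -4*(Y + (-4 - 5/2)) = -4*(Y - 13/2) = -4*(-13/2 + Y) = 26 - 4*Y)
(68 + j(6*(-3 + 1)))² = (68 + (26 - 24*(-3 + 1)))² = (68 + (26 - 24*(-2)))² = (68 + (26 - 4*(-12)))² = (68 + (26 + 48))² = (68 + 74)² = 142² = 20164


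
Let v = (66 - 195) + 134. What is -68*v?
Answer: -340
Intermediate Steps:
v = 5 (v = -129 + 134 = 5)
-68*v = -68*5 = -340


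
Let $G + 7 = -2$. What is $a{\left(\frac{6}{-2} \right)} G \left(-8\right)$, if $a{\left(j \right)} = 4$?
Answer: $288$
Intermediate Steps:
$G = -9$ ($G = -7 - 2 = -9$)
$a{\left(\frac{6}{-2} \right)} G \left(-8\right) = 4 \left(-9\right) \left(-8\right) = \left(-36\right) \left(-8\right) = 288$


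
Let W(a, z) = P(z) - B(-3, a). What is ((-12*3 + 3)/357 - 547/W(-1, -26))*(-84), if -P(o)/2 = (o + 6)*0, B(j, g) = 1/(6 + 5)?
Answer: -8592144/17 ≈ -5.0542e+5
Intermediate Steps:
B(j, g) = 1/11
P(o) = 0 (P(o) = -2*(o + 6)*0 = -2*(6 + o)*0 = -2*0 = 0)
W(a, z) = -1/11 (W(a, z) = 0 - 1*1/11 = 0 - 1/11 = -1/11)
((-12*3 + 3)/357 - 547/W(-1, -26))*(-84) = ((-12*3 + 3)/357 - 547/(-1/11))*(-84) = ((-36 + 3)*(1/357) - 547*(-11))*(-84) = (-33*1/357 + 6017)*(-84) = (-11/119 + 6017)*(-84) = (716012/119)*(-84) = -8592144/17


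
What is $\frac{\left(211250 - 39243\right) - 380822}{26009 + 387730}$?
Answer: $- \frac{69605}{137913} \approx -0.5047$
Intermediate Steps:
$\frac{\left(211250 - 39243\right) - 380822}{26009 + 387730} = \frac{172007 - 380822}{413739} = \left(-208815\right) \frac{1}{413739} = - \frac{69605}{137913}$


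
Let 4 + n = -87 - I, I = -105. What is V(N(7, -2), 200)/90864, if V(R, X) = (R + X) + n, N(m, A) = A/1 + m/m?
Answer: 71/30288 ≈ 0.0023442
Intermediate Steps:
N(m, A) = 1 + A (N(m, A) = A*1 + 1 = A + 1 = 1 + A)
n = 14 (n = -4 + (-87 - 1*(-105)) = -4 + (-87 + 105) = -4 + 18 = 14)
V(R, X) = 14 + R + X (V(R, X) = (R + X) + 14 = 14 + R + X)
V(N(7, -2), 200)/90864 = (14 + (1 - 2) + 200)/90864 = (14 - 1 + 200)*(1/90864) = 213*(1/90864) = 71/30288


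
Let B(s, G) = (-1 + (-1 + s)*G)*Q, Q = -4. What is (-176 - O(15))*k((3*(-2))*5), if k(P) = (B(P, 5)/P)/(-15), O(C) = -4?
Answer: -17888/75 ≈ -238.51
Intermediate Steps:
B(s, G) = 4 - 4*G*(-1 + s) (B(s, G) = (-1 + (-1 + s)*G)*(-4) = (-1 + G*(-1 + s))*(-4) = 4 - 4*G*(-1 + s))
k(P) = -(24 - 20*P)/(15*P) (k(P) = ((4 + 4*5 - 4*5*P)/P)/(-15) = ((4 + 20 - 20*P)/P)*(-1/15) = ((24 - 20*P)/P)*(-1/15) = -(24 - 20*P)/(15*P))
(-176 - O(15))*k((3*(-2))*5) = (-176 - 1*(-4))*(4*(-6 + 5*((3*(-2))*5))/(15*(((3*(-2))*5)))) = (-176 + 4)*(4*(-6 + 5*(-6*5))/(15*((-6*5)))) = -688*(-6 + 5*(-30))/(15*(-30)) = -688*(-1)*(-6 - 150)/(15*30) = -688*(-1)*(-156)/(15*30) = -172*104/75 = -17888/75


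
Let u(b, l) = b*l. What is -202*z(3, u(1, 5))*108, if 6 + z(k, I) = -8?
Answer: 305424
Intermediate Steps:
z(k, I) = -14 (z(k, I) = -6 - 8 = -14)
-202*z(3, u(1, 5))*108 = -202*(-14)*108 = 2828*108 = 305424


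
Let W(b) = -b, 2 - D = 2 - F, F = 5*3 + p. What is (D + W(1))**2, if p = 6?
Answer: 400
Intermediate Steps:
F = 21 (F = 5*3 + 6 = 15 + 6 = 21)
D = 21 (D = 2 - (2 - 1*21) = 2 - (2 - 21) = 2 - 1*(-19) = 2 + 19 = 21)
(D + W(1))**2 = (21 - 1*1)**2 = (21 - 1)**2 = 20**2 = 400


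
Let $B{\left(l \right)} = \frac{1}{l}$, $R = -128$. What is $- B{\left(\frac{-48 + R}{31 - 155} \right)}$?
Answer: $- \frac{31}{44} \approx -0.70455$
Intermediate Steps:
$- B{\left(\frac{-48 + R}{31 - 155} \right)} = - \frac{1}{\left(-48 - 128\right) \frac{1}{31 - 155}} = - \frac{1}{\left(-176\right) \frac{1}{-124}} = - \frac{1}{\left(-176\right) \left(- \frac{1}{124}\right)} = - \frac{1}{\frac{44}{31}} = \left(-1\right) \frac{31}{44} = - \frac{31}{44}$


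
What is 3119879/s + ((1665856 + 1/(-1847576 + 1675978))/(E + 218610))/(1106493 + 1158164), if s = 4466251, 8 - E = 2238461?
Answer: 816297636597758336422235/1168568408088006121865466 ≈ 0.69855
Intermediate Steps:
E = -2238453 (E = 8 - 1*2238461 = 8 - 2238461 = -2238453)
3119879/s + ((1665856 + 1/(-1847576 + 1675978))/(E + 218610))/(1106493 + 1158164) = 3119879/4466251 + ((1665856 + 1/(-1847576 + 1675978))/(-2238453 + 218610))/(1106493 + 1158164) = 3119879*(1/4466251) + ((1665856 + 1/(-171598))/(-2019843))/2264657 = 3119879/4466251 + ((1665856 - 1/171598)*(-1/2019843))*(1/2264657) = 3119879/4466251 + ((285857557887/171598)*(-1/2019843))*(1/2264657) = 3119879/4466251 - 95285852629/115533673038*1/2264657 = 3119879/4466251 - 95285852629/261644141381217966 = 816297636597758336422235/1168568408088006121865466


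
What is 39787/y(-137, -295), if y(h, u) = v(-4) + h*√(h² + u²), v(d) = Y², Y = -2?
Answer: -79574/992823785 - 70860647*√626/1985647570 ≈ -0.89295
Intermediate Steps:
v(d) = 4 (v(d) = (-2)² = 4)
y(h, u) = 4 + h*√(h² + u²)
39787/y(-137, -295) = 39787/(4 - 137*√((-137)² + (-295)²)) = 39787/(4 - 137*√(18769 + 87025)) = 39787/(4 - 1781*√626)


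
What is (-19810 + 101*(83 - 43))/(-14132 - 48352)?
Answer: 7885/31242 ≈ 0.25238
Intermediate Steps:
(-19810 + 101*(83 - 43))/(-14132 - 48352) = (-19810 + 101*40)/(-62484) = (-19810 + 4040)*(-1/62484) = -15770*(-1/62484) = 7885/31242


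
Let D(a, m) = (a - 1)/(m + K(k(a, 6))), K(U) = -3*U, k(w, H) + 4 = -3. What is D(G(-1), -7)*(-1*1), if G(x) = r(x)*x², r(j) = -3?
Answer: 2/7 ≈ 0.28571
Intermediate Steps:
k(w, H) = -7 (k(w, H) = -4 - 3 = -7)
G(x) = -3*x²
D(a, m) = (-1 + a)/(21 + m) (D(a, m) = (a - 1)/(m - 3*(-7)) = (-1 + a)/(m + 21) = (-1 + a)/(21 + m))
D(G(-1), -7)*(-1*1) = ((-1 - 3*(-1)²)/(21 - 7))*(-1*1) = ((-1 - 3*1)/14)*(-1) = ((-1 - 3)/14)*(-1) = ((1/14)*(-4))*(-1) = -2/7*(-1) = 2/7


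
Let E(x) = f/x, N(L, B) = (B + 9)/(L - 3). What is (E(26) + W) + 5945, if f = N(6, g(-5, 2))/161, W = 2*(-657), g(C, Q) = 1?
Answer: 29078054/6279 ≈ 4631.0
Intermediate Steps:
N(L, B) = (9 + B)/(-3 + L)
W = -1314
f = 10/483 (f = ((9 + 1)/(-3 + 6))/161 = (10/3)*(1/161) = 10/483 ≈ 0.020704)
E(x) = 10/(483*x)
(E(26) + W) + 5945 = ((10/483)/26 - 1314) + 5945 = ((10/483)*(1/26) - 1314) + 5945 = (5/6279 - 1314) + 5945 = -8250601/6279 + 5945 = 29078054/6279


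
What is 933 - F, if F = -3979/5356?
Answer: 5001127/5356 ≈ 933.74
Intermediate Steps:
F = -3979/5356 (F = -3979*1/5356 = -3979/5356 ≈ -0.74290)
933 - F = 933 - 1*(-3979/5356) = 933 + 3979/5356 = 5001127/5356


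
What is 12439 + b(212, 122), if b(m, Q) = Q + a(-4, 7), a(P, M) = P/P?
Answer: 12562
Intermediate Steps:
a(P, M) = 1
b(m, Q) = 1 + Q (b(m, Q) = Q + 1 = 1 + Q)
12439 + b(212, 122) = 12439 + (1 + 122) = 12439 + 123 = 12562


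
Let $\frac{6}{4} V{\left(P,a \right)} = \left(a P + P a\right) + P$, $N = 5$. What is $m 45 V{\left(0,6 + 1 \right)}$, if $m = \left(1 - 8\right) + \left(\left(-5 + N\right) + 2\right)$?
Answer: $0$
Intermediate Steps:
$V{\left(P,a \right)} = \frac{2 P}{3} + \frac{4 P a}{3}$ ($V{\left(P,a \right)} = \frac{2 \left(\left(a P + P a\right) + P\right)}{3} = \frac{2 \left(\left(P a + P a\right) + P\right)}{3} = \frac{2 \left(2 P a + P\right)}{3} = \frac{2 \left(P + 2 P a\right)}{3} = \frac{2 P}{3} + \frac{4 P a}{3}$)
$m = -5$ ($m = \left(1 - 8\right) + \left(\left(-5 + 5\right) + 2\right) = -7 + \left(0 + 2\right) = -7 + 2 = -5$)
$m 45 V{\left(0,6 + 1 \right)} = \left(-5\right) 45 \cdot \frac{2}{3} \cdot 0 \left(1 + 2 \left(6 + 1\right)\right) = - 225 \cdot \frac{2}{3} \cdot 0 \left(1 + 2 \cdot 7\right) = - 225 \cdot \frac{2}{3} \cdot 0 \left(1 + 14\right) = - 225 \cdot \frac{2}{3} \cdot 0 \cdot 15 = \left(-225\right) 0 = 0$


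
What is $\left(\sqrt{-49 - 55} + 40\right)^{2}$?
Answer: $1496 + 160 i \sqrt{26} \approx 1496.0 + 815.84 i$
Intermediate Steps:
$\left(\sqrt{-49 - 55} + 40\right)^{2} = \left(\sqrt{-104} + 40\right)^{2} = \left(2 i \sqrt{26} + 40\right)^{2} = \left(40 + 2 i \sqrt{26}\right)^{2}$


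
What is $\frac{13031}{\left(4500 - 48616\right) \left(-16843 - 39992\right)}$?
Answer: $\frac{13031}{2507332860} \approx 5.1972 \cdot 10^{-6}$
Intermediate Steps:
$\frac{13031}{\left(4500 - 48616\right) \left(-16843 - 39992\right)} = \frac{13031}{\left(-44116\right) \left(-56835\right)} = \frac{13031}{2507332860}$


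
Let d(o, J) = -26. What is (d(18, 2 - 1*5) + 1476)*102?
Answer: 147900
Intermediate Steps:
(d(18, 2 - 1*5) + 1476)*102 = (-26 + 1476)*102 = 1450*102 = 147900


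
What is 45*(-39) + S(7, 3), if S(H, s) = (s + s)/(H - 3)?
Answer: -3507/2 ≈ -1753.5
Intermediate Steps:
S(H, s) = 2*s/(-3 + H) (S(H, s) = (2*s)/(-3 + H) = 2*s/(-3 + H))
45*(-39) + S(7, 3) = 45*(-39) + 2*3/(-3 + 7) = -1755 + 2*3/4 = -1755 + 2*3*(¼) = -1755 + 3/2 = -3507/2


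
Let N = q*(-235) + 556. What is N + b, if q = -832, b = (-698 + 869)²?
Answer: 225317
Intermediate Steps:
b = 29241 (b = 171² = 29241)
N = 196076 (N = -832*(-235) + 556 = 195520 + 556 = 196076)
N + b = 196076 + 29241 = 225317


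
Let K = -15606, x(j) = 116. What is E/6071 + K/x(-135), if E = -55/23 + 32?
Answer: -1089516801/8098714 ≈ -134.53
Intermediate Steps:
E = 681/23 (E = -55*1/23 + 32 = -55/23 + 32 = 681/23 ≈ 29.609)
E/6071 + K/x(-135) = (681/23)/6071 - 15606/116 = (681/23)*(1/6071) - 15606*1/116 = 681/139633 - 7803/58 = -1089516801/8098714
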